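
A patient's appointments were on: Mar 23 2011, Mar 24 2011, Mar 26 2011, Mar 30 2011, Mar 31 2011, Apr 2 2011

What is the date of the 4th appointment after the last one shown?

Gaps: 1, 2, 4, 1, 2 days — not constant, but cyclic with period 3.
The events fall on every Wednesday, Thursday and Saturday.
The following Wednesday is Apr 6 2011.
The following Thursday is Apr 7 2011.
The following Saturday is Apr 9 2011.
Next Wednesday: Apr 13 2011.

Apr 13 2011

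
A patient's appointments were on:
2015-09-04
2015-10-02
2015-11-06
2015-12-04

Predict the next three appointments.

Gaps: 28, 35, 28 days — a mix of 28 and 35. Every date is a Friday.
Each is the 1st Friday of its month.
January 2016 — 1st Friday is 2016-01-01.
February 2016 — 1st Friday is 2016-02-05.
March 2016 — 1st Friday is 2016-03-04.

2016-01-01, 2016-02-05, 2016-03-04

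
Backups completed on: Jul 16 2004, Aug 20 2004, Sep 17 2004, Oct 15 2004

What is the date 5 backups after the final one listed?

Gaps: 35, 28, 28 days — a mix of 28 and 35. Every date is a Friday.
Each is the 3rd Friday of its month.
3rd Friday of November 2004: Nov 19 2004.
3rd Friday of December 2004: Dec 17 2004.
January 2005 — 3rd Friday is Jan 21 2005.
3rd Friday of February 2005: Feb 18 2005.
3rd Friday of March 2005: Mar 18 2005.

Mar 18 2005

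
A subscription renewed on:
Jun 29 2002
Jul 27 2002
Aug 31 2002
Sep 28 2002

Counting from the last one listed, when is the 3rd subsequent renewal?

These are Saturdays with 28, 35, 28-day gaps.
Each is the final Saturday of its month — Jun 29 2002 is past the 28th, so '4th Saturday' doesn't fit.
October 2002 ends with Saturday Oct 26 2002.
November 2002 ends with Saturday Nov 30 2002.
Last Saturday of December 2002: Dec 28 2002.

Dec 28 2002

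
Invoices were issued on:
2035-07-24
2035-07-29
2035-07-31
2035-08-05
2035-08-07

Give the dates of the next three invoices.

The gap pattern 5, 2, 5, 2 repeats every 2 events.
These are the Tuesdays and Sundays of each week.
The following Sunday is 2035-08-12.
Next Tuesday: 2035-08-14.
Next Sunday: 2035-08-19.

2035-08-12, 2035-08-14, 2035-08-19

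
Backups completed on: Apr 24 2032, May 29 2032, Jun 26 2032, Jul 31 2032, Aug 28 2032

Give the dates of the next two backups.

Sep 25 2032, Oct 30 2032

These are Saturdays with 35, 28, 35, 28-day gaps.
Each is the final Saturday of its month — May 29 2032 is past the 28th, so '4th Saturday' doesn't fit.
September 2032 ends with Saturday Sep 25 2032.
Last Saturday of October 2032: Oct 30 2032.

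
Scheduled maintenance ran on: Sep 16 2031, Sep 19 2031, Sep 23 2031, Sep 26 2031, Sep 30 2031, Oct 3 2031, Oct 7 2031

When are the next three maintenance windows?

Oct 10 2031, Oct 14 2031, Oct 17 2031

Every event lands on a Tuesday or Friday (gaps cycle 3, 4, 3, 4, 3, 4).
So the schedule is: every Tuesday and Friday.
The following Friday is Oct 10 2031.
The following Tuesday is Oct 14 2031.
The following Friday is Oct 17 2031.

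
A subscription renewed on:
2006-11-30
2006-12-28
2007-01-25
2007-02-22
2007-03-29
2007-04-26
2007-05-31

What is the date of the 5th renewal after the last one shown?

All Thursdays; the gaps (28, 28, 28, 35, 28, 35) vary with month length.
This is the last Thursday of each month.
June 2007 ends with Thursday 2007-06-28.
July 2007 ends with Thursday 2007-07-26.
August 2007 ends with Thursday 2007-08-30.
September 2007 ends with Thursday 2007-09-27.
Last Thursday of October 2007: 2007-10-25.

2007-10-25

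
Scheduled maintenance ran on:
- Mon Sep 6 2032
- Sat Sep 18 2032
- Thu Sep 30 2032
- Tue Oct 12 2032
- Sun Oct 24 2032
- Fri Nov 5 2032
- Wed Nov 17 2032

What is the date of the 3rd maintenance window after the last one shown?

Gaps between consecutive events: 12, 12, 12, 12, 12, 12 days — a constant 12-day interval.
Wed Nov 17 2032 + 12 days = Mon Nov 29 2032.
Mon Nov 29 2032 + 12 days = Sat Dec 11 2032.
Sat Dec 11 2032 + 12 days = Thu Dec 23 2032.

Thu Dec 23 2032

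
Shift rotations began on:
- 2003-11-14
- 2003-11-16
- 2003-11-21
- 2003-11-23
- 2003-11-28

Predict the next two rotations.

The gap pattern 2, 5, 2, 5 repeats every 2 events.
These are the Fridays and Sundays of each week.
The following Sunday is 2003-11-30.
Next Friday: 2003-12-05.

2003-11-30, 2003-12-05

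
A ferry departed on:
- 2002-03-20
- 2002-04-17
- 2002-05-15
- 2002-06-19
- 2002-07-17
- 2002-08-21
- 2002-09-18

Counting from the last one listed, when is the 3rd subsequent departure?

2002-12-18

These are Wednesdays at 28- or 35-day spacing (28, 28, 35, 28, 35, 28).
The pattern: 3rd Wednesday of the month.
3rd Wednesday of October 2002: 2002-10-16.
November 2002 — 3rd Wednesday is 2002-11-20.
December 2002 — 3rd Wednesday is 2002-12-18.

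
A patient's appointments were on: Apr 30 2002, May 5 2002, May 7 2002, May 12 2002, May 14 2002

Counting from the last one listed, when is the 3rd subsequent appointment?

The gap pattern 5, 2, 5, 2 repeats every 2 events.
These are the Tuesdays and Sundays of each week.
The following Sunday is May 19 2002.
Next Tuesday: May 21 2002.
The following Sunday is May 26 2002.

May 26 2002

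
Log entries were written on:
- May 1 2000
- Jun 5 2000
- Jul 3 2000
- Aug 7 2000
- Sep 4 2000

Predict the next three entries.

All dates are Mondays, 35, 28, 35, 28 days apart.
Specifically, the 1st Monday of each month.
1st Monday of October 2000: Oct 2 2000.
November 2000 — 1st Monday is Nov 6 2000.
1st Monday of December 2000: Dec 4 2000.

Oct 2 2000, Nov 6 2000, Dec 4 2000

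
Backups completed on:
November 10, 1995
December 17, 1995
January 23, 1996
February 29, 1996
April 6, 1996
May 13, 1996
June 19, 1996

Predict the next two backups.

The spacing is 37, 37, 37, 37, 37, 37 days — always 37 days.
June 19, 1996 + 37 days = July 26, 1996.
July 26, 1996 + 37 days = September 1, 1996.

July 26, 1996; September 1, 1996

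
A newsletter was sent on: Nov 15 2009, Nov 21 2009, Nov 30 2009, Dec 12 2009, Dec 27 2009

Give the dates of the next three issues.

Jan 14 2010, Feb 4 2010, Feb 28 2010

Intervals are 6, 9, 12, 15 days — an arithmetic progression with common difference 3.
Next gap: 18 days. Dec 27 2009 + 18 days = Jan 14 2010.
Next gap: 21 days. Jan 14 2010 + 21 days = Feb 4 2010.
Next gap: 24 days. Feb 4 2010 + 24 days = Feb 28 2010.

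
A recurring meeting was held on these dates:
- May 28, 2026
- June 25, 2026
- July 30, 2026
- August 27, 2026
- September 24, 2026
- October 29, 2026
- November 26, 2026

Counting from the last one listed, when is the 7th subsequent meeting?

These are Thursdays with 28, 35, 28, 28, 35, 28-day gaps.
Each is the final Thursday of its month — July 30, 2026 is past the 28th, so '4th Thursday' doesn't fit.
Last Thursday of December 2026: December 31, 2026.
January 2027 ends with Thursday January 28, 2027.
Last Thursday of February 2027: February 25, 2027.
Last Thursday of March 2027: March 25, 2027.
April 2027 ends with Thursday April 29, 2027.
Last Thursday of May 2027: May 27, 2027.
June 2027 ends with Thursday June 24, 2027.

June 24, 2027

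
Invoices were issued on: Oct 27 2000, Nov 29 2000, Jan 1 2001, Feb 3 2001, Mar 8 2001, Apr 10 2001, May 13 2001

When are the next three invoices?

The spacing is 33, 33, 33, 33, 33, 33 days — always 33 days.
May 13 2001 + 33 days = Jun 15 2001.
Jun 15 2001 + 33 days = Jul 18 2001.
Jul 18 2001 + 33 days = Aug 20 2001.

Jun 15 2001, Jul 18 2001, Aug 20 2001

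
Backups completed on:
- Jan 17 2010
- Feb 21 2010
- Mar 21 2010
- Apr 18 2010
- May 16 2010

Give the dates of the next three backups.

These are Sundays at 28- or 35-day spacing (35, 28, 28, 28).
The pattern: 3rd Sunday of the month.
3rd Sunday of June 2010: Jun 20 2010.
July 2010 — 3rd Sunday is Jul 18 2010.
August 2010 — 3rd Sunday is Aug 15 2010.

Jun 20 2010, Jul 18 2010, Aug 15 2010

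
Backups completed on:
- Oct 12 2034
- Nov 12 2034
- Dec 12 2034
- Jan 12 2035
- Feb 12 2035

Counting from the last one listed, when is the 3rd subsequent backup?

Gaps: 31, 30, 31, 31 days — not constant. Every event is on the 12th of the month.
Pattern: the 12th of each month.
March 2035: Mar 12 2035.
April 2035: Apr 12 2035.
Next: May 2035 → May 12 2035.

May 12 2035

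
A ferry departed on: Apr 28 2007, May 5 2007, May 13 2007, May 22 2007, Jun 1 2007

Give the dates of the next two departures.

Jun 12 2007, Jun 24 2007

Intervals are 7, 8, 9, 10 days — an arithmetic progression with common difference 1.
Next gap: 11 days. Jun 1 2007 + 11 days = Jun 12 2007.
Next gap: 12 days. Jun 12 2007 + 12 days = Jun 24 2007.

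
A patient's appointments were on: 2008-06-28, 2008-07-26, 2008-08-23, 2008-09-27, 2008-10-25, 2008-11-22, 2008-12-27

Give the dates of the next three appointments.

2009-01-24, 2009-02-28, 2009-03-28

All dates are Saturdays, 28, 28, 35, 28, 28, 35 days apart.
Specifically, the 4th Saturday of each month.
4th Saturday of January 2009: 2009-01-24.
4th Saturday of February 2009: 2009-02-28.
4th Saturday of March 2009: 2009-03-28.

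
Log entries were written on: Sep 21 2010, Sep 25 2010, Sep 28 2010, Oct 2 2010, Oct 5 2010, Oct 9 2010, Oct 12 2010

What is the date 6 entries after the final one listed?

Nov 2 2010

The gap pattern 4, 3, 4, 3, 4, 3 repeats every 2 events.
These are the Tuesdays and Saturdays of each week.
The following Saturday is Oct 16 2010.
The following Tuesday is Oct 19 2010.
The following Saturday is Oct 23 2010.
The following Tuesday is Oct 26 2010.
Next Saturday: Oct 30 2010.
Next Tuesday: Nov 2 2010.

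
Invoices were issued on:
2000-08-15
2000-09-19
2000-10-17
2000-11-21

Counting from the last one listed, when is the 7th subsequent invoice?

2001-06-19

These are Tuesdays at 28- or 35-day spacing (35, 28, 35).
The pattern: 3rd Tuesday of the month.
December 2000 — 3rd Tuesday is 2000-12-19.
3rd Tuesday of January 2001: 2001-01-16.
February 2001 — 3rd Tuesday is 2001-02-20.
March 2001 — 3rd Tuesday is 2001-03-20.
3rd Tuesday of April 2001: 2001-04-17.
3rd Tuesday of May 2001: 2001-05-15.
June 2001 — 3rd Tuesday is 2001-06-19.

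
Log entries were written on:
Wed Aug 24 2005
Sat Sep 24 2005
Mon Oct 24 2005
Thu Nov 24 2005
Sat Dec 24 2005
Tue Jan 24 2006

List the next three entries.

Gaps: 31, 30, 31, 30, 31 days — not constant. Every event is on the 24th of the month.
Pattern: the 24th of each month.
Next: February 2006 → Fri Feb 24 2006.
Next: March 2006 → Fri Mar 24 2006.
Next: April 2006 → Mon Apr 24 2006.

Fri Feb 24 2006, Fri Mar 24 2006, Mon Apr 24 2006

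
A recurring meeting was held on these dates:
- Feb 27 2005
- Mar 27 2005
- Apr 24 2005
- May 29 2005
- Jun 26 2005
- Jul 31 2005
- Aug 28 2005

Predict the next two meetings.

Sep 25 2005, Oct 30 2005

These are Sundays with 28, 28, 35, 28, 35, 28-day gaps.
Each is the final Sunday of its month — May 29 2005 is past the 28th, so '4th Sunday' doesn't fit.
September 2005 ends with Sunday Sep 25 2005.
Last Sunday of October 2005: Oct 30 2005.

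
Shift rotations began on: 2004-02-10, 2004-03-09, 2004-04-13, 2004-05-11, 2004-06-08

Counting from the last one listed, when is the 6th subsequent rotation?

2004-12-14

Gaps: 28, 35, 28, 28 days — a mix of 28 and 35. Every date is a Tuesday.
Each is the 2nd Tuesday of its month.
July 2004 — 2nd Tuesday is 2004-07-13.
August 2004 — 2nd Tuesday is 2004-08-10.
September 2004 — 2nd Tuesday is 2004-09-14.
2nd Tuesday of October 2004: 2004-10-12.
November 2004 — 2nd Tuesday is 2004-11-09.
2nd Tuesday of December 2004: 2004-12-14.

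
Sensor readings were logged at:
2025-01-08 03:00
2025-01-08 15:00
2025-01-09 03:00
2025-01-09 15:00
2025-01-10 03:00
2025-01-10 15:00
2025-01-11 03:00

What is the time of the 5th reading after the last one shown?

The interval is a steady 12 hours (12, 12, 12, 12, 12, 12).
2025-01-11 03:00 + 12 h = 2025-01-11 15:00.
2025-01-11 15:00 + 12 h = 2025-01-12 03:00.
2025-01-12 03:00 + 12 h = 2025-01-12 15:00.
2025-01-12 15:00 + 12 h = 2025-01-13 03:00.
2025-01-13 03:00 + 12 h = 2025-01-13 15:00.

2025-01-13 15:00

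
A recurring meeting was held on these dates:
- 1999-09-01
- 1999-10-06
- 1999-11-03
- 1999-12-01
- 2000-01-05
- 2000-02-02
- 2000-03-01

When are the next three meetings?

All dates are Wednesdays, 35, 28, 28, 35, 28, 28 days apart.
Specifically, the 1st Wednesday of each month.
1st Wednesday of April 2000: 2000-04-05.
1st Wednesday of May 2000: 2000-05-03.
June 2000 — 1st Wednesday is 2000-06-07.

2000-04-05, 2000-05-03, 2000-06-07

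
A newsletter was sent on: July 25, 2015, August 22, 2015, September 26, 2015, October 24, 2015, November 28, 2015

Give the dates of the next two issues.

December 26, 2015; January 23, 2016

These are Saturdays at 28- or 35-day spacing (28, 35, 28, 35).
The pattern: 4th Saturday of the month.
4th Saturday of December 2015: December 26, 2015.
4th Saturday of January 2016: January 23, 2016.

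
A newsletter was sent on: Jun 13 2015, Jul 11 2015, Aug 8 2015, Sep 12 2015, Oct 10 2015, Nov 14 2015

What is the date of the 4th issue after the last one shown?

Gaps: 28, 28, 35, 28, 35 days — a mix of 28 and 35. Every date is a Saturday.
Each is the 2nd Saturday of its month.
2nd Saturday of December 2015: Dec 12 2015.
2nd Saturday of January 2016: Jan 9 2016.
February 2016 — 2nd Saturday is Feb 13 2016.
2nd Saturday of March 2016: Mar 12 2016.

Mar 12 2016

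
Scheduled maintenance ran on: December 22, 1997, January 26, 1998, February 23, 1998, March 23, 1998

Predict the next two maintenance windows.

All dates are Mondays, 35, 28, 28 days apart.
Specifically, the 4th Monday of each month.
April 1998 — 4th Monday is April 27, 1998.
4th Monday of May 1998: May 25, 1998.

April 27, 1998; May 25, 1998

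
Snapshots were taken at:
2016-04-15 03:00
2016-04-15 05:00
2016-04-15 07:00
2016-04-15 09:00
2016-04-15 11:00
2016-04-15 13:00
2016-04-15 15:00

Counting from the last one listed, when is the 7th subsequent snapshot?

The interval is a steady 2 hours (2, 2, 2, 2, 2, 2).
2016-04-15 15:00 + 2 h = 2016-04-15 17:00.
2016-04-15 17:00 + 2 h = 2016-04-15 19:00.
2016-04-15 19:00 + 2 h = 2016-04-15 21:00.
2016-04-15 21:00 + 2 h = 2016-04-15 23:00.
2016-04-15 23:00 + 2 h = 2016-04-16 01:00.
2016-04-16 01:00 + 2 h = 2016-04-16 03:00.
2016-04-16 03:00 + 2 h = 2016-04-16 05:00.

2016-04-16 05:00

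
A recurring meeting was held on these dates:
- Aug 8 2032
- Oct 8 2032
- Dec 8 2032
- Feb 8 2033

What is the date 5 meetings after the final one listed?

Each date is the 8th; the gaps (61, 61, 62) track the month lengths.
The rule is the 8th of every 2 months.
April 2033: Apr 8 2033.
June 2033: Jun 8 2033.
Next: August 2033 → Aug 8 2033.
October 2033: Oct 8 2033.
Next: December 2033 → Dec 8 2033.

Dec 8 2033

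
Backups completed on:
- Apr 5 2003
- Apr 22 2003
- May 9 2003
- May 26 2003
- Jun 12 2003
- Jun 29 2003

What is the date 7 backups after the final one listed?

The spacing is 17, 17, 17, 17, 17 days — always 17 days.
Jun 29 2003 + 17 days = Jul 16 2003.
Jul 16 2003 + 17 days = Aug 2 2003.
Aug 2 2003 + 17 days = Aug 19 2003.
Aug 19 2003 + 17 days = Sep 5 2003.
Sep 5 2003 + 17 days = Sep 22 2003.
Sep 22 2003 + 17 days = Oct 9 2003.
Oct 9 2003 + 17 days = Oct 26 2003.

Oct 26 2003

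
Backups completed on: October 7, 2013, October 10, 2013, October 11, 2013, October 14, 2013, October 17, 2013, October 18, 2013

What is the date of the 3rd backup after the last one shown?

October 25, 2013

Gaps: 3, 1, 3, 3, 1 days — not constant, but cyclic with period 3.
The events fall on every Monday, Thursday and Friday.
Next Monday: October 21, 2013.
Next Thursday: October 24, 2013.
The following Friday is October 25, 2013.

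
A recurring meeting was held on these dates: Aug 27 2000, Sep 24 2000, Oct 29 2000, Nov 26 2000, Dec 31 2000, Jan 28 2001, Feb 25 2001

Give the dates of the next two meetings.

Mar 25 2001, Apr 29 2001

Every date is a Sunday; gaps 28, 35, 28, 35, 28, 28 days.
Each is the last Sunday of its month (at least one falls on the 29th or later, ruling out '4th Sunday').
Last Sunday of March 2001: Mar 25 2001.
Last Sunday of April 2001: Apr 29 2001.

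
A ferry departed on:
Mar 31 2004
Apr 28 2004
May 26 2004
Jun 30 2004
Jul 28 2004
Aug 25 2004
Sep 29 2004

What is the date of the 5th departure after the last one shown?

Feb 23 2005

Every date is a Wednesday; gaps 28, 28, 35, 28, 28, 35 days.
Each is the last Wednesday of its month (at least one falls on the 29th or later, ruling out '4th Wednesday').
Last Wednesday of October 2004: Oct 27 2004.
Last Wednesday of November 2004: Nov 24 2004.
December 2004 ends with Wednesday Dec 29 2004.
January 2005 ends with Wednesday Jan 26 2005.
Last Wednesday of February 2005: Feb 23 2005.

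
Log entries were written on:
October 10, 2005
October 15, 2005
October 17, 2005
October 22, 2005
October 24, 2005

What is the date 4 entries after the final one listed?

November 7, 2005

Gaps: 5, 2, 5, 2 days — not constant, but cyclic with period 2.
The events fall on every Monday and Saturday.
The following Saturday is October 29, 2005.
Next Monday: October 31, 2005.
The following Saturday is November 5, 2005.
Next Monday: November 7, 2005.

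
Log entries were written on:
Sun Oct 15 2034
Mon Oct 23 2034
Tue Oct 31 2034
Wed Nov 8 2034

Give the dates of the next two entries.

Thu Nov 16 2034, Fri Nov 24 2034

Every event comes 8 days after the last (8, 8, 8).
Wed Nov 8 2034 + 8 days = Thu Nov 16 2034.
Thu Nov 16 2034 + 8 days = Fri Nov 24 2034.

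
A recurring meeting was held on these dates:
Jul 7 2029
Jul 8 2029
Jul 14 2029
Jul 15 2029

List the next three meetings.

Every event lands on a Saturday or Sunday (gaps cycle 1, 6, 1).
So the schedule is: every Saturday and Sunday.
Next Saturday: Jul 21 2029.
The following Sunday is Jul 22 2029.
The following Saturday is Jul 28 2029.

Jul 21 2029, Jul 22 2029, Jul 28 2029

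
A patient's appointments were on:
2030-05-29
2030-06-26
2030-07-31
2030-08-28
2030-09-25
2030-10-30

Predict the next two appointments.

2030-11-27, 2030-12-25

These are Wednesdays with 28, 35, 28, 28, 35-day gaps.
Each is the final Wednesday of its month — 2030-05-29 is past the 28th, so '4th Wednesday' doesn't fit.
Last Wednesday of November 2030: 2030-11-27.
Last Wednesday of December 2030: 2030-12-25.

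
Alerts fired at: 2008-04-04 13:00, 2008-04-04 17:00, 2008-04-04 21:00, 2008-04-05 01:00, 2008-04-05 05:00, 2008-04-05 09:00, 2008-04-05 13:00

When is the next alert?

Spacing: 4, 4, 4, 4, 4, 4 h — constant 4 h.
2008-04-05 13:00 + 4 h = 2008-04-05 17:00.

2008-04-05 17:00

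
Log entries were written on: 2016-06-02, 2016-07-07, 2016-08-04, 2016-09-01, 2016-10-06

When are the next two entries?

These are Thursdays at 28- or 35-day spacing (35, 28, 28, 35).
The pattern: 1st Thursday of the month.
1st Thursday of November 2016: 2016-11-03.
1st Thursday of December 2016: 2016-12-01.

2016-11-03, 2016-12-01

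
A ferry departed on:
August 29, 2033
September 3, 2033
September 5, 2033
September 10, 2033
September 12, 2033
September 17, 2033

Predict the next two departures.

The gap pattern 5, 2, 5, 2, 5 repeats every 2 events.
These are the Mondays and Saturdays of each week.
The following Monday is September 19, 2033.
Next Saturday: September 24, 2033.

September 19, 2033; September 24, 2033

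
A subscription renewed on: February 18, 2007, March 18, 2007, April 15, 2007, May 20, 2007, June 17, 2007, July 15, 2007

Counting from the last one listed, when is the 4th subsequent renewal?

November 18, 2007

Gaps: 28, 28, 35, 28, 28 days — a mix of 28 and 35. Every date is a Sunday.
Each is the 3rd Sunday of its month.
3rd Sunday of August 2007: August 19, 2007.
September 2007 — 3rd Sunday is September 16, 2007.
October 2007 — 3rd Sunday is October 21, 2007.
3rd Sunday of November 2007: November 18, 2007.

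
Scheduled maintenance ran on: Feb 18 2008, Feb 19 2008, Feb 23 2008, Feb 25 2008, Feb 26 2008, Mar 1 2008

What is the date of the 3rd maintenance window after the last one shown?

Mar 8 2008

The gap pattern 1, 4, 2, 1, 4 repeats every 3 events.
These are the Mondays, Tuesdays and Saturdays of each week.
Next Monday: Mar 3 2008.
The following Tuesday is Mar 4 2008.
Next Saturday: Mar 8 2008.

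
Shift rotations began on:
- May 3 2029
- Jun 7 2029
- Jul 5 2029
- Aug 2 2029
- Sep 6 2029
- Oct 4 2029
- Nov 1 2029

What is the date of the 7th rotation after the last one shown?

Jun 6 2030

These are Thursdays at 28- or 35-day spacing (35, 28, 28, 35, 28, 28).
The pattern: 1st Thursday of the month.
December 2029 — 1st Thursday is Dec 6 2029.
1st Thursday of January 2030: Jan 3 2030.
February 2030 — 1st Thursday is Feb 7 2030.
1st Thursday of March 2030: Mar 7 2030.
1st Thursday of April 2030: Apr 4 2030.
May 2030 — 1st Thursday is May 2 2030.
1st Thursday of June 2030: Jun 6 2030.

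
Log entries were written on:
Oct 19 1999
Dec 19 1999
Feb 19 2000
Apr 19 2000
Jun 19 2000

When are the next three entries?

The day-of-month is always 19 (61, 62, 60, 61 days between events).
So this recurs on the 19th of every 2 months.
August 2000: Aug 19 2000.
Next: October 2000 → Oct 19 2000.
December 2000: Dec 19 2000.

Aug 19 2000, Oct 19 2000, Dec 19 2000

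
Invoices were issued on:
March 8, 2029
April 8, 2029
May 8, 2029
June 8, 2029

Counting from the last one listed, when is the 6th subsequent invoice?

December 8, 2029

Each date is the 8th; the gaps (31, 30, 31) track the month lengths.
The rule is the 8th of each month.
July 2029: July 8, 2029.
August 2029: August 8, 2029.
September 2029: September 8, 2029.
October 2029: October 8, 2029.
Next: November 2029 → November 8, 2029.
December 2029: December 8, 2029.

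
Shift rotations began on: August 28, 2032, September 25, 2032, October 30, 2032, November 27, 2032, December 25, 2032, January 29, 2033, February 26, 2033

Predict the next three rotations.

All Saturdays; the gaps (28, 35, 28, 28, 35, 28) vary with month length.
This is the last Saturday of each month.
Last Saturday of March 2033: March 26, 2033.
Last Saturday of April 2033: April 30, 2033.
May 2033 ends with Saturday May 28, 2033.

March 26, 2033; April 30, 2033; May 28, 2033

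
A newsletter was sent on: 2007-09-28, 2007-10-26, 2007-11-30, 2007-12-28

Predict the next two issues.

2008-01-25, 2008-02-29

These are Fridays with 28, 35, 28-day gaps.
Each is the final Friday of its month — 2007-11-30 is past the 28th, so '4th Friday' doesn't fit.
January 2008 ends with Friday 2008-01-25.
Last Friday of February 2008: 2008-02-29.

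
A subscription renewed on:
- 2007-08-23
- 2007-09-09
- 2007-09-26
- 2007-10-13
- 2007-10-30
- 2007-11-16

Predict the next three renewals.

2007-12-03, 2007-12-20, 2008-01-06

Every event comes 17 days after the last (17, 17, 17, 17, 17).
2007-11-16 + 17 days = 2007-12-03.
2007-12-03 + 17 days = 2007-12-20.
2007-12-20 + 17 days = 2008-01-06.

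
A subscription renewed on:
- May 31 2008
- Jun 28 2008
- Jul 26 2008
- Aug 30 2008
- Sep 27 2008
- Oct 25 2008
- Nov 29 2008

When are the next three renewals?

All Saturdays; the gaps (28, 28, 35, 28, 28, 35) vary with month length.
This is the last Saturday of each month.
Last Saturday of December 2008: Dec 27 2008.
Last Saturday of January 2009: Jan 31 2009.
Last Saturday of February 2009: Feb 28 2009.

Dec 27 2008, Jan 31 2009, Feb 28 2009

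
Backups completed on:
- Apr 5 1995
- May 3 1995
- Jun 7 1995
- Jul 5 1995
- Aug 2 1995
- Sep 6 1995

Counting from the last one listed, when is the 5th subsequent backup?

All dates are Wednesdays, 28, 35, 28, 28, 35 days apart.
Specifically, the 1st Wednesday of each month.
1st Wednesday of October 1995: Oct 4 1995.
November 1995 — 1st Wednesday is Nov 1 1995.
December 1995 — 1st Wednesday is Dec 6 1995.
1st Wednesday of January 1996: Jan 3 1996.
February 1996 — 1st Wednesday is Feb 7 1996.

Feb 7 1996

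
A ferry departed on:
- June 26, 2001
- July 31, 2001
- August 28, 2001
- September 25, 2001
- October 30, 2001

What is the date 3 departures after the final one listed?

January 29, 2002

These are Tuesdays with 35, 28, 28, 35-day gaps.
Each is the final Tuesday of its month — July 31, 2001 is past the 28th, so '4th Tuesday' doesn't fit.
Last Tuesday of November 2001: November 27, 2001.
Last Tuesday of December 2001: December 25, 2001.
Last Tuesday of January 2002: January 29, 2002.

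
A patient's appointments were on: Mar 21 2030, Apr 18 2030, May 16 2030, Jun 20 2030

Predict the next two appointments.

Gaps: 28, 28, 35 days — a mix of 28 and 35. Every date is a Thursday.
Each is the 3rd Thursday of its month.
July 2030 — 3rd Thursday is Jul 18 2030.
3rd Thursday of August 2030: Aug 15 2030.

Jul 18 2030, Aug 15 2030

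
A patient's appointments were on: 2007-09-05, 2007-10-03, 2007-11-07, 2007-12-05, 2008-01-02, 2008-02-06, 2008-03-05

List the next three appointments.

Gaps: 28, 35, 28, 28, 35, 28 days — a mix of 28 and 35. Every date is a Wednesday.
Each is the 1st Wednesday of its month.
April 2008 — 1st Wednesday is 2008-04-02.
May 2008 — 1st Wednesday is 2008-05-07.
June 2008 — 1st Wednesday is 2008-06-04.

2008-04-02, 2008-05-07, 2008-06-04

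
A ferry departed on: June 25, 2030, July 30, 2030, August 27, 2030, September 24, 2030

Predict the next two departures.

Every date is a Tuesday; gaps 35, 28, 28 days.
Each is the last Tuesday of its month (at least one falls on the 29th or later, ruling out '4th Tuesday').
October 2030 ends with Tuesday October 29, 2030.
November 2030 ends with Tuesday November 26, 2030.

October 29, 2030; November 26, 2030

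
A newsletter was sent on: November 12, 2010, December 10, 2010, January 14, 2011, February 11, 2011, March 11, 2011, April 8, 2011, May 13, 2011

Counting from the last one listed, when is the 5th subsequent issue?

October 14, 2011

These are Fridays at 28- or 35-day spacing (28, 35, 28, 28, 28, 35).
The pattern: 2nd Friday of the month.
June 2011 — 2nd Friday is June 10, 2011.
July 2011 — 2nd Friday is July 8, 2011.
August 2011 — 2nd Friday is August 12, 2011.
September 2011 — 2nd Friday is September 9, 2011.
October 2011 — 2nd Friday is October 14, 2011.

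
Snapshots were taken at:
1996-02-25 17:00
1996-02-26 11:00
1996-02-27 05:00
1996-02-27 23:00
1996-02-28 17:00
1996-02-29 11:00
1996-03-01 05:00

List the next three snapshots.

1996-03-01 23:00, 1996-03-02 17:00, 1996-03-03 11:00

Gaps: 18, 18, 18, 18, 18, 18 hours — each event is 18 hours after the previous one.
1996-03-01 05:00 + 18 h = 1996-03-01 23:00.
1996-03-01 23:00 + 18 h = 1996-03-02 17:00.
1996-03-02 17:00 + 18 h = 1996-03-03 11:00.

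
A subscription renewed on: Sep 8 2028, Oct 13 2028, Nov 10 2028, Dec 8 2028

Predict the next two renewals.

Jan 12 2029, Feb 9 2029

These are Fridays at 28- or 35-day spacing (35, 28, 28).
The pattern: 2nd Friday of the month.
January 2029 — 2nd Friday is Jan 12 2029.
February 2029 — 2nd Friday is Feb 9 2029.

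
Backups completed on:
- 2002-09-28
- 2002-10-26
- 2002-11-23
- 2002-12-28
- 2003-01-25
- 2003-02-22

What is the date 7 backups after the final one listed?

2003-09-27

These are Saturdays at 28- or 35-day spacing (28, 28, 35, 28, 28).
The pattern: 4th Saturday of the month.
4th Saturday of March 2003: 2003-03-22.
4th Saturday of April 2003: 2003-04-26.
4th Saturday of May 2003: 2003-05-24.
4th Saturday of June 2003: 2003-06-28.
July 2003 — 4th Saturday is 2003-07-26.
4th Saturday of August 2003: 2003-08-23.
4th Saturday of September 2003: 2003-09-27.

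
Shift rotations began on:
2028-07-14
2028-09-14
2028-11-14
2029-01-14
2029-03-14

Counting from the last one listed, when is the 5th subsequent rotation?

2030-01-14

The day-of-month is always 14 (62, 61, 61, 59 days between events).
So this recurs on the 14th of every 2 months.
May 2029: 2029-05-14.
Next: July 2029 → 2029-07-14.
September 2029: 2029-09-14.
November 2029: 2029-11-14.
January 2030: 2030-01-14.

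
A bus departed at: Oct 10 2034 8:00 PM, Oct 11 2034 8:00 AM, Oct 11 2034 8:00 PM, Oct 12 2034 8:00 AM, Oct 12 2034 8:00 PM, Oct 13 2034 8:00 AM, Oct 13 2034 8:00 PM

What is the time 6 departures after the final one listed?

Gaps: 12, 12, 12, 12, 12, 12 hours — each event is 12 hours after the previous one.
Oct 13 2034 8:00 PM + 12 h = Oct 14 2034 8:00 AM.
Oct 14 2034 8:00 AM + 12 h = Oct 14 2034 8:00 PM.
Oct 14 2034 8:00 PM + 12 h = Oct 15 2034 8:00 AM.
Oct 15 2034 8:00 AM + 12 h = Oct 15 2034 8:00 PM.
Oct 15 2034 8:00 PM + 12 h = Oct 16 2034 8:00 AM.
Oct 16 2034 8:00 AM + 12 h = Oct 16 2034 8:00 PM.

Oct 16 2034 8:00 PM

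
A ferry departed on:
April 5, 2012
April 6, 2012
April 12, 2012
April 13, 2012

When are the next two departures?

April 19, 2012; April 20, 2012

Gaps: 1, 6, 1 days — not constant, but cyclic with period 2.
The events fall on every Thursday and Friday.
The following Thursday is April 19, 2012.
The following Friday is April 20, 2012.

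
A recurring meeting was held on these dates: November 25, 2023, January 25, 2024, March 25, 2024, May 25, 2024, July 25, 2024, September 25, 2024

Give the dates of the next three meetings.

The day-of-month is always 25 (61, 60, 61, 61, 62 days between events).
So this recurs on the 25th of every 2 months.
Next: November 2024 → November 25, 2024.
January 2025: January 25, 2025.
Next: March 2025 → March 25, 2025.

November 25, 2024; January 25, 2025; March 25, 2025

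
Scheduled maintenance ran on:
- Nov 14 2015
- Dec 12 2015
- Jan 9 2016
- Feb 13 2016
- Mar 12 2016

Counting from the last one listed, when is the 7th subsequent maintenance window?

Oct 8 2016

All dates are Saturdays, 28, 28, 35, 28 days apart.
Specifically, the 2nd Saturday of each month.
April 2016 — 2nd Saturday is Apr 9 2016.
2nd Saturday of May 2016: May 14 2016.
June 2016 — 2nd Saturday is Jun 11 2016.
2nd Saturday of July 2016: Jul 9 2016.
August 2016 — 2nd Saturday is Aug 13 2016.
2nd Saturday of September 2016: Sep 10 2016.
2nd Saturday of October 2016: Oct 8 2016.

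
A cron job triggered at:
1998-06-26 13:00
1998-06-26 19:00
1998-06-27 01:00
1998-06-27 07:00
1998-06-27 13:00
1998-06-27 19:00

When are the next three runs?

Spacing: 6, 6, 6, 6, 6 h — constant 6 h.
1998-06-27 19:00 + 6 h = 1998-06-28 01:00.
1998-06-28 01:00 + 6 h = 1998-06-28 07:00.
1998-06-28 07:00 + 6 h = 1998-06-28 13:00.

1998-06-28 01:00, 1998-06-28 07:00, 1998-06-28 13:00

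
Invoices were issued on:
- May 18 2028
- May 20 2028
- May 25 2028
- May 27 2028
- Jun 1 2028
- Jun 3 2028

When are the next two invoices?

The gap pattern 2, 5, 2, 5, 2 repeats every 2 events.
These are the Thursdays and Saturdays of each week.
The following Thursday is Jun 8 2028.
The following Saturday is Jun 10 2028.

Jun 8 2028, Jun 10 2028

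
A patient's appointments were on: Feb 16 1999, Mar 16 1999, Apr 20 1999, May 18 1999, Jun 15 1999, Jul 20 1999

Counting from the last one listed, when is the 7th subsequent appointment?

Feb 15 2000

Gaps: 28, 35, 28, 28, 35 days — a mix of 28 and 35. Every date is a Tuesday.
Each is the 3rd Tuesday of its month.
August 1999 — 3rd Tuesday is Aug 17 1999.
September 1999 — 3rd Tuesday is Sep 21 1999.
3rd Tuesday of October 1999: Oct 19 1999.
3rd Tuesday of November 1999: Nov 16 1999.
3rd Tuesday of December 1999: Dec 21 1999.
January 2000 — 3rd Tuesday is Jan 18 2000.
3rd Tuesday of February 2000: Feb 15 2000.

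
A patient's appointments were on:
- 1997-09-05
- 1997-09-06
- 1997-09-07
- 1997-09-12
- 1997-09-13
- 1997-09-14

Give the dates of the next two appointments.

1997-09-19, 1997-09-20

Gaps: 1, 1, 5, 1, 1 days — not constant, but cyclic with period 3.
The events fall on every Friday, Saturday and Sunday.
Next Friday: 1997-09-19.
The following Saturday is 1997-09-20.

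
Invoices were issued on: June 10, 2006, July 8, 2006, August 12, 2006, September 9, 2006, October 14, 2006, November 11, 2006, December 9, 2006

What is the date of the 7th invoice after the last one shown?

July 14, 2007

These are Saturdays at 28- or 35-day spacing (28, 35, 28, 35, 28, 28).
The pattern: 2nd Saturday of the month.
January 2007 — 2nd Saturday is January 13, 2007.
February 2007 — 2nd Saturday is February 10, 2007.
March 2007 — 2nd Saturday is March 10, 2007.
2nd Saturday of April 2007: April 14, 2007.
2nd Saturday of May 2007: May 12, 2007.
June 2007 — 2nd Saturday is June 9, 2007.
2nd Saturday of July 2007: July 14, 2007.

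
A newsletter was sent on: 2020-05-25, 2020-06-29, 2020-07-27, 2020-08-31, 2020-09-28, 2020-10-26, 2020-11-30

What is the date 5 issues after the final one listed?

2021-04-26

All Mondays; the gaps (35, 28, 35, 28, 28, 35) vary with month length.
This is the last Monday of each month.
December 2020 ends with Monday 2020-12-28.
January 2021 ends with Monday 2021-01-25.
Last Monday of February 2021: 2021-02-22.
March 2021 ends with Monday 2021-03-29.
Last Monday of April 2021: 2021-04-26.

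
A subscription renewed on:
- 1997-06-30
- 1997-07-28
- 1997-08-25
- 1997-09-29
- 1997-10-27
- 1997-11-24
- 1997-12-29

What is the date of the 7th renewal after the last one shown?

1998-07-27

Every date is a Monday; gaps 28, 28, 35, 28, 28, 35 days.
Each is the last Monday of its month (at least one falls on the 29th or later, ruling out '4th Monday').
Last Monday of January 1998: 1998-01-26.
Last Monday of February 1998: 1998-02-23.
Last Monday of March 1998: 1998-03-30.
Last Monday of April 1998: 1998-04-27.
May 1998 ends with Monday 1998-05-25.
June 1998 ends with Monday 1998-06-29.
Last Monday of July 1998: 1998-07-27.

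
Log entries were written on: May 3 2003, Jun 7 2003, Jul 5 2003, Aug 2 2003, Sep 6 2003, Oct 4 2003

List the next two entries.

Nov 1 2003, Dec 6 2003

Gaps: 35, 28, 28, 35, 28 days — a mix of 28 and 35. Every date is a Saturday.
Each is the 1st Saturday of its month.
November 2003 — 1st Saturday is Nov 1 2003.
1st Saturday of December 2003: Dec 6 2003.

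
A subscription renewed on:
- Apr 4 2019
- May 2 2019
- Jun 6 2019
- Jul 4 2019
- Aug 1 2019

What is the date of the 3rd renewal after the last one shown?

Nov 7 2019

Gaps: 28, 35, 28, 28 days — a mix of 28 and 35. Every date is a Thursday.
Each is the 1st Thursday of its month.
1st Thursday of September 2019: Sep 5 2019.
October 2019 — 1st Thursday is Oct 3 2019.
1st Thursday of November 2019: Nov 7 2019.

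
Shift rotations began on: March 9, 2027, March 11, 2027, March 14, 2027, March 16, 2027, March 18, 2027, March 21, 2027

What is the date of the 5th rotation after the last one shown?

April 1, 2027

Gaps: 2, 3, 2, 2, 3 days — not constant, but cyclic with period 3.
The events fall on every Tuesday, Thursday and Sunday.
The following Tuesday is March 23, 2027.
The following Thursday is March 25, 2027.
The following Sunday is March 28, 2027.
Next Tuesday: March 30, 2027.
Next Thursday: April 1, 2027.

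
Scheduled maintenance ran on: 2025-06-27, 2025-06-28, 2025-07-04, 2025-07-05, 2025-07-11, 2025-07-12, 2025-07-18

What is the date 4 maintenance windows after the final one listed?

2025-08-01

The gap pattern 1, 6, 1, 6, 1, 6 repeats every 2 events.
These are the Fridays and Saturdays of each week.
Next Saturday: 2025-07-19.
The following Friday is 2025-07-25.
The following Saturday is 2025-07-26.
The following Friday is 2025-08-01.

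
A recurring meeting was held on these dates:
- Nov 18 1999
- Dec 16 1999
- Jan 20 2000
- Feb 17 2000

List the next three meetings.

All dates are Thursdays, 28, 35, 28 days apart.
Specifically, the 3rd Thursday of each month.
3rd Thursday of March 2000: Mar 16 2000.
April 2000 — 3rd Thursday is Apr 20 2000.
May 2000 — 3rd Thursday is May 18 2000.

Mar 16 2000, Apr 20 2000, May 18 2000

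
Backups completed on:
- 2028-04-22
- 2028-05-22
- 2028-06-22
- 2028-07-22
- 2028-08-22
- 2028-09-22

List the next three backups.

2028-10-22, 2028-11-22, 2028-12-22

The day-of-month is always 22 (30, 31, 30, 31, 31 days between events).
So this recurs on the 22nd of each month.
Next: October 2028 → 2028-10-22.
Next: November 2028 → 2028-11-22.
December 2028: 2028-12-22.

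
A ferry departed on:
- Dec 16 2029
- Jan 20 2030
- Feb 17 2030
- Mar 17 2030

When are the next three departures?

All dates are Sundays, 35, 28, 28 days apart.
Specifically, the 3rd Sunday of each month.
April 2030 — 3rd Sunday is Apr 21 2030.
May 2030 — 3rd Sunday is May 19 2030.
June 2030 — 3rd Sunday is Jun 16 2030.

Apr 21 2030, May 19 2030, Jun 16 2030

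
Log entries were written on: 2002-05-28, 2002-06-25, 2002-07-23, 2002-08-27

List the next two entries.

2002-09-24, 2002-10-22

Gaps: 28, 28, 35 days — a mix of 28 and 35. Every date is a Tuesday.
Each is the 4th Tuesday of its month.
September 2002 — 4th Tuesday is 2002-09-24.
4th Tuesday of October 2002: 2002-10-22.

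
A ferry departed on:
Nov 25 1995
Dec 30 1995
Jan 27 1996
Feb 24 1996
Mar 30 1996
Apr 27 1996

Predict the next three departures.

May 25 1996, Jun 29 1996, Jul 27 1996

These are Saturdays with 35, 28, 28, 35, 28-day gaps.
Each is the final Saturday of its month — Dec 30 1995 is past the 28th, so '4th Saturday' doesn't fit.
May 1996 ends with Saturday May 25 1996.
June 1996 ends with Saturday Jun 29 1996.
Last Saturday of July 1996: Jul 27 1996.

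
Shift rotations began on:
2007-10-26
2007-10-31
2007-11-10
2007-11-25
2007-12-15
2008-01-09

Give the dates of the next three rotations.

The spacing grows by 5 each time: 5, 10, 15, 20, 25 days.
Next gap: 30 days. 2008-01-09 + 30 days = 2008-02-08.
Next gap: 35 days. 2008-02-08 + 35 days = 2008-03-14.
Next gap: 40 days. 2008-03-14 + 40 days = 2008-04-23.

2008-02-08, 2008-03-14, 2008-04-23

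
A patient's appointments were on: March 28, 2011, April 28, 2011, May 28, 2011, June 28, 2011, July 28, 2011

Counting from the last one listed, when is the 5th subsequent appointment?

December 28, 2011

The day-of-month is always 28 (31, 30, 31, 30 days between events).
So this recurs on the 28th of each month.
Next: August 2011 → August 28, 2011.
September 2011: September 28, 2011.
October 2011: October 28, 2011.
November 2011: November 28, 2011.
Next: December 2011 → December 28, 2011.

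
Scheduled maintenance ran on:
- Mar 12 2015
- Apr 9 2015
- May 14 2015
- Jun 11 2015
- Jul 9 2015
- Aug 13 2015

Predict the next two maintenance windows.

Sep 10 2015, Oct 8 2015

These are Thursdays at 28- or 35-day spacing (28, 35, 28, 28, 35).
The pattern: 2nd Thursday of the month.
September 2015 — 2nd Thursday is Sep 10 2015.
2nd Thursday of October 2015: Oct 8 2015.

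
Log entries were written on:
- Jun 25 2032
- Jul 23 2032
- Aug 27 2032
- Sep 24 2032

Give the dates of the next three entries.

Oct 22 2032, Nov 26 2032, Dec 24 2032

All dates are Fridays, 28, 35, 28 days apart.
Specifically, the 4th Friday of each month.
October 2032 — 4th Friday is Oct 22 2032.
4th Friday of November 2032: Nov 26 2032.
December 2032 — 4th Friday is Dec 24 2032.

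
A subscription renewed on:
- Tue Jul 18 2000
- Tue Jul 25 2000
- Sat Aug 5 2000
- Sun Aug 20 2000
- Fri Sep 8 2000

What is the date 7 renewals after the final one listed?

The spacing grows by 4 each time: 7, 11, 15, 19 days.
Next gap: 23 days. Fri Sep 8 2000 + 23 days = Sun Oct 1 2000.
Next gap: 27 days. Sun Oct 1 2000 + 27 days = Sat Oct 28 2000.
Next gap: 31 days. Sat Oct 28 2000 + 31 days = Tue Nov 28 2000.
Next gap: 35 days. Tue Nov 28 2000 + 35 days = Tue Jan 2 2001.
Next gap: 39 days. Tue Jan 2 2001 + 39 days = Sat Feb 10 2001.
Next gap: 43 days. Sat Feb 10 2001 + 43 days = Sun Mar 25 2001.
Next gap: 47 days. Sun Mar 25 2001 + 47 days = Fri May 11 2001.

Fri May 11 2001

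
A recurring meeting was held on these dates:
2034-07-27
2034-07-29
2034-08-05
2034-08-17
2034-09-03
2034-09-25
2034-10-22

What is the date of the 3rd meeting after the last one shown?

The spacing grows by 5 each time: 2, 7, 12, 17, 22, 27 days.
Next gap: 32 days. 2034-10-22 + 32 days = 2034-11-23.
Next gap: 37 days. 2034-11-23 + 37 days = 2034-12-30.
Next gap: 42 days. 2034-12-30 + 42 days = 2035-02-10.

2035-02-10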